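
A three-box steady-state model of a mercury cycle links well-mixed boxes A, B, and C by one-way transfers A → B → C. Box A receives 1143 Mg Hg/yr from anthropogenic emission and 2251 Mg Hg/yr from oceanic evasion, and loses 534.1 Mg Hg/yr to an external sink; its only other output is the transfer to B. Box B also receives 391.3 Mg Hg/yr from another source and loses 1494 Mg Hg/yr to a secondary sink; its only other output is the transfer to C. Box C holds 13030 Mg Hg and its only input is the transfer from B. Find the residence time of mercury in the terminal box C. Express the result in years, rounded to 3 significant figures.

Box A: F(A→B) = (1143 + 2251) − 534.1 = 2859.9 Mg Hg/yr.
Box B: F(B→C) = (2859.9 + 391.3) − 1494 = 1757.2 Mg Hg/yr.
Box C throughput = its input = 1757.2 Mg Hg/yr; τ = 13030 / 1757.2 = 7.415 yr.

7.42 yr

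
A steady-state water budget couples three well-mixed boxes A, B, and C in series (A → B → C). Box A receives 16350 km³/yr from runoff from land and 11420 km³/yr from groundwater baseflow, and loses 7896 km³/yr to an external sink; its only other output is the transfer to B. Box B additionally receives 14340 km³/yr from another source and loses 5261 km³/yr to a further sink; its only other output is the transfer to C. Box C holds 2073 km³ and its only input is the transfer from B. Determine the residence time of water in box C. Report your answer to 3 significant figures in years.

Box A: F(A→B) = (16350 + 11420) − 7896 = 19874 km³/yr.
Box B: F(B→C) = (19874 + 14340) − 5261 = 28953 km³/yr.
Box C throughput = its input = 28953 km³/yr; τ = 2073 / 28953 = 0.07160 yr.

0.0716 yr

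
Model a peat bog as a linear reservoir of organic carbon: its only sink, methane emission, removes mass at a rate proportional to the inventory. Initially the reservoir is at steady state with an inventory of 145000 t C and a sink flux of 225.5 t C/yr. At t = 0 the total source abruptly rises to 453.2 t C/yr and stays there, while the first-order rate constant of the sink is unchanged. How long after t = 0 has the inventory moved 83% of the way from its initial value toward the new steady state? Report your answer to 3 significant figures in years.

1140 yr

τ = M₀/F₀ = 145000/225.5 = 643.0 yr.
The remaining gap fraction is e^(−t/τ); 83% covered ⇒ e^(−t/τ) = 0.170.
t = −τ ln(0.170) = 643.0 × 1.772 = 1139 yr.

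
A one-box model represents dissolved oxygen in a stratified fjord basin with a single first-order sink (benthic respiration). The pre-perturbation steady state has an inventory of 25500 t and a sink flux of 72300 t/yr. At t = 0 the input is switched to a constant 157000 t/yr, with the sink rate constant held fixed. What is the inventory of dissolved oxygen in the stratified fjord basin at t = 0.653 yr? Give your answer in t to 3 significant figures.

50700 t

Residence time τ = M₀/F₀ = 0.3527 yr. The eventual steady state is M_∞ = M₀·(F₁/F₀) = 25500 × 157000/72300 = 55373 t.
The anomaly ΔM(t) = M(t) − M_∞ decays as ΔM₀·e^(−t/τ) with ΔM₀ = 25500 − 55373 = −29870 t.
At t = 0.653 yr, e^(−t/τ) = e^(−1.851) = 0.1570, so ΔM = −4690 t and M = 55373 − 4690 = 50683 t.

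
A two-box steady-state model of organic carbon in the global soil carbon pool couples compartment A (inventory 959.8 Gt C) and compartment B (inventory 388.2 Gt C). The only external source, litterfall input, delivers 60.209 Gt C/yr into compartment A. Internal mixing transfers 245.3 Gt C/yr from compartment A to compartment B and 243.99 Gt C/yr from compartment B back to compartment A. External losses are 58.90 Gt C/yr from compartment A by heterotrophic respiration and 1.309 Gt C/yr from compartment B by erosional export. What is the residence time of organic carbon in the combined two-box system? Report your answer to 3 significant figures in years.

22.4 yr

For the system as a whole, the A↔B exchange is internal and contributes nothing to the throughput; only the external sinks remove mass.
M_total = 959.8 + 388.2 = 1348.0 Gt C.
ΣF_external_out = 58.90 + 1.309 = 60.209 Gt C/yr.
τ = M_total / ΣF_ext = 1348.0 / 60.209 = 22.39 yr.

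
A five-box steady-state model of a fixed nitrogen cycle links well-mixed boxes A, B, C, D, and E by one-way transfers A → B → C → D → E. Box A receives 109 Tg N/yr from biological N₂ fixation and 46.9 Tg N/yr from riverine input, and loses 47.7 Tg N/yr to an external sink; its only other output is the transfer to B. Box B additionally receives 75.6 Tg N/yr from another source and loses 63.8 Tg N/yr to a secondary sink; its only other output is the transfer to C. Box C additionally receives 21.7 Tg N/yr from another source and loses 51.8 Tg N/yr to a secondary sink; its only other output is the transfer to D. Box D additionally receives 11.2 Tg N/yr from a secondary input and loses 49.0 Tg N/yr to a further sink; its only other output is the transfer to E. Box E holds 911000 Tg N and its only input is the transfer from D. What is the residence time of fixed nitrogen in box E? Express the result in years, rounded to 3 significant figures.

17500 yr

Box A: F(A→B) = (109 + 46.9) − 47.7 = 108.20 Tg N/yr.
Box B: F(B→C) = (108.20 + 75.6) − 63.8 = 120.00 Tg N/yr.
Box C: F(C→D) = (120.00 + 21.7) − 51.8 = 89.900 Tg N/yr.
Box D: F(D→E) = (89.900 + 11.2) − 49.0 = 52.100 Tg N/yr.
Box E throughput = its input = 52.100 Tg N/yr; τ = 911000 / 52.100 = 17490 yr.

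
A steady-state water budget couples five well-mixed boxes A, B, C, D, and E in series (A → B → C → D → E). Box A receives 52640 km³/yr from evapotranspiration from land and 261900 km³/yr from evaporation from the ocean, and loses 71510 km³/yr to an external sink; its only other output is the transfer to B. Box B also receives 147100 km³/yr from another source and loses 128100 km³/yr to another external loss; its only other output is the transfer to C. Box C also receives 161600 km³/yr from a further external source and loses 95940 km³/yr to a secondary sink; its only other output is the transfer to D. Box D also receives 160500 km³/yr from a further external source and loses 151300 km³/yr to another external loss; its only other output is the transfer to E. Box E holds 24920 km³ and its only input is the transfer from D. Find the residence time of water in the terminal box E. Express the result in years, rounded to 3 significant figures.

0.0740 yr

Box A: F(A→B) = (52640 + 261900) − 71510 = 243030 km³/yr.
Box B: F(B→C) = (243030 + 147100) − 128100 = 262030 km³/yr.
Box C: F(C→D) = (262030 + 161600) − 95940 = 327690 km³/yr.
Box D: F(D→E) = (327690 + 160500) − 151300 = 336890 km³/yr.
Box E throughput = its input = 336890 km³/yr; τ = 24920 / 336890 = 0.07397 yr.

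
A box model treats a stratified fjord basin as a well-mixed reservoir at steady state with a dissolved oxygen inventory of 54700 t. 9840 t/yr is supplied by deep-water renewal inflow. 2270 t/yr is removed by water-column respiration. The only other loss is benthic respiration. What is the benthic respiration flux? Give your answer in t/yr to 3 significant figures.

At steady state ΣF_in = ΣF_out.
ΣF_in = 9840.0 t/yr.
Benthic respiration flux = ΣF_in − (2270) = 9840.0 − 2270 = 7570 t/yr.

7570 t/yr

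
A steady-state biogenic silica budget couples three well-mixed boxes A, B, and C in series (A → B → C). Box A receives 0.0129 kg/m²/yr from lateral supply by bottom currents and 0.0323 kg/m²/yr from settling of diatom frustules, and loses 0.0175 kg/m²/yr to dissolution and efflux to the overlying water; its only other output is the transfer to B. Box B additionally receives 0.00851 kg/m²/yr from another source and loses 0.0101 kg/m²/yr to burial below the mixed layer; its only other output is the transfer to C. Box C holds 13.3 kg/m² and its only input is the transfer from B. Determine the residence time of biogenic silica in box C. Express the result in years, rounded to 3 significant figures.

Box A: F(A→B) = (0.0129 + 0.0323) − 0.0175 = 0.027700 kg/m²/yr.
Box B: F(B→C) = (0.027700 + 0.00851) − 0.0101 = 0.026110 kg/m²/yr.
Box C throughput = its input = 0.026110 kg/m²/yr; τ = 13.3 / 0.026110 = 509.4 yr.

509 yr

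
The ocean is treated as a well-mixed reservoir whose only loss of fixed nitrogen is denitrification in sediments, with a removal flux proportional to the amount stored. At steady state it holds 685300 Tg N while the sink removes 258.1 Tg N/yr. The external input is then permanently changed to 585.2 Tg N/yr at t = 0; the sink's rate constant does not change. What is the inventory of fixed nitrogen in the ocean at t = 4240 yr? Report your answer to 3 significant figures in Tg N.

1.38×10^6 Tg N

τ = M₀/F₀ = 685300/258.1 = 2655 yr; rate constant k = 1/τ.
New steady state M_∞ = F₁/k = F₁·τ = 585.2 × 2655 = 1.5538×10^6 Tg N.
M(t) = M_∞ + (M₀ − M_∞)·e^(−t/τ); t/τ = 4240/2655 = 1.597, so e^(−t/τ) = 0.2025.
M(t) = 1.5538×10^6 − 868500 × 0.2025 = 1.3779×10^6 Tg N.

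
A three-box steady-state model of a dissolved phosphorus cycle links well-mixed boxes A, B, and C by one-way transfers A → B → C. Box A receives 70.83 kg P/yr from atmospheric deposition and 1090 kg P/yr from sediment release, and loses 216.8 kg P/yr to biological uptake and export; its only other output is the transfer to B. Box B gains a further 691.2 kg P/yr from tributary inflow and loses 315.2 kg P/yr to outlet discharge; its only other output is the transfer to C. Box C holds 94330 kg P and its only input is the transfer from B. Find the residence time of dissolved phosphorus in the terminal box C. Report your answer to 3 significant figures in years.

71.5 yr

Box A: F(A→B) = (70.83 + 1090) − 216.8 = 944.03 kg P/yr.
Box B: F(B→C) = (944.03 + 691.2) − 315.2 = 1320.0 kg P/yr.
Box C throughput = its input = 1320.0 kg P/yr; τ = 94330 / 1320.0 = 71.46 yr.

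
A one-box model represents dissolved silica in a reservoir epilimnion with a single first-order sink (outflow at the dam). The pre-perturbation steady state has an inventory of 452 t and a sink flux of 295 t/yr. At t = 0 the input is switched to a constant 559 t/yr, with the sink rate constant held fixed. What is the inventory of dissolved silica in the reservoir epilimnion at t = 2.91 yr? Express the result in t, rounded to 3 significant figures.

The sink rate constant is k = F₀/M₀ = 295/452 = 0.6527 yr⁻¹.
Solving dM/dt = F₁ − kM with M(0) = M₀ gives M(t) = F₁/k + (M₀ − F₁/k)·e^(−kt).
F₁/k = 559/0.6527 = 856.50 t; kt = 0.6527 × 2.91 = 1.899, e^(−kt) = 0.1497.
M(2.91) = 856.50 + (452 − 856.50) × 0.1497 = 856.50 − 60.55 = 795.95 t.

796 t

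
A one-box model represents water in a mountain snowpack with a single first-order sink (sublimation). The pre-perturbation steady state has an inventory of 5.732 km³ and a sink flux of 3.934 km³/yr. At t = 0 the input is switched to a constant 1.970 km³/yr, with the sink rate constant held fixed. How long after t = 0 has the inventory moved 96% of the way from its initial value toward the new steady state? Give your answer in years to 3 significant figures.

τ = M₀/F₀ = 5.732/3.934 = 1.457 yr.
The remaining gap fraction is e^(−t/τ); 96% covered ⇒ e^(−t/τ) = 0.0400.
t = −τ ln(0.0400) = 1.457 × 3.219 = 4.690 yr.

4.69 yr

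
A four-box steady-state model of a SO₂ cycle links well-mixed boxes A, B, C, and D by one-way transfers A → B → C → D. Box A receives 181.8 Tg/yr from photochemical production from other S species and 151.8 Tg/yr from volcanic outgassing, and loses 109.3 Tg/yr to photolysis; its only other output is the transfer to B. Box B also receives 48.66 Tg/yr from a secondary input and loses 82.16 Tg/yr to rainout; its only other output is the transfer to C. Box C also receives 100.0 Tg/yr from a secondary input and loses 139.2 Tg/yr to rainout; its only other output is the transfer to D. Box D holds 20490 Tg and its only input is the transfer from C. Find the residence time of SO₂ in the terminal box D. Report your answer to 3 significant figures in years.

135 yr

Box A: F(A→B) = (181.8 + 151.8) − 109.3 = 224.30 Tg/yr.
Box B: F(B→C) = (224.30 + 48.66) − 82.16 = 190.80 Tg/yr.
Box C: F(C→D) = (190.80 + 100.0) − 139.2 = 151.60 Tg/yr.
Box D throughput = its input = 151.60 Tg/yr; τ = 20490 / 151.60 = 135.2 yr.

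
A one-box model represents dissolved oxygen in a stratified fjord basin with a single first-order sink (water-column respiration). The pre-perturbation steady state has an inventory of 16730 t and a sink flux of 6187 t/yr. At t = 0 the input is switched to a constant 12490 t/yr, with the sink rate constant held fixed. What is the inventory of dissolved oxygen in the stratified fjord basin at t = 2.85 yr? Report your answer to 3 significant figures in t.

27800 t

τ = M₀/F₀ = 16730/6187 = 2.704 yr; rate constant k = 1/τ.
New steady state M_∞ = F₁/k = F₁·τ = 12490 × 2.704 = 33774 t.
M(t) = M_∞ + (M₀ − M_∞)·e^(−t/τ); t/τ = 2.85/2.704 = 1.054, so e^(−t/τ) = 0.3486.
M(t) = 33774 − 17040 × 0.3486 = 27833 t.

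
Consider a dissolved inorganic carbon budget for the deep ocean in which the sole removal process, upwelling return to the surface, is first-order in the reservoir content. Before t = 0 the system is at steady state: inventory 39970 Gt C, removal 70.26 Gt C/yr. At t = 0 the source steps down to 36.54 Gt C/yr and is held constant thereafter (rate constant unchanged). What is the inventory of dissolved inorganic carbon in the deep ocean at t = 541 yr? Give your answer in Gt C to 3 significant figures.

28200 Gt C

The sink rate constant is k = F₀/M₀ = 70.26/39970 = 0.001758 yr⁻¹.
Solving dM/dt = F₁ − kM with M(0) = M₀ gives M(t) = F₁/k + (M₀ − F₁/k)·e^(−kt).
F₁/k = 36.54/0.001758 = 20787 Gt C; kt = 0.001758 × 541 = 0.9510, e^(−kt) = 0.3864.
M(541) = 20787 + (39970 − 20787) × 0.3864 = 20787 + 7412 = 28199 Gt C.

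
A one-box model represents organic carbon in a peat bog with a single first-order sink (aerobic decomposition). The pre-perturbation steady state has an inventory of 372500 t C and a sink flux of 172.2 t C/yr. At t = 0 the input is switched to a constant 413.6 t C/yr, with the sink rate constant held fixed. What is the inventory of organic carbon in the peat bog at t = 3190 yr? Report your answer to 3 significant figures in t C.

775000 t C

Residence time τ = M₀/F₀ = 2163 yr. The eventual steady state is M_∞ = M₀·(F₁/F₀) = 372500 × 413.6/172.2 = 894690 t C.
The anomaly ΔM(t) = M(t) − M_∞ decays as ΔM₀·e^(−t/τ) with ΔM₀ = 372500 − 894690 = −522200 t C.
At t = 3190 yr, e^(−t/τ) = e^(−1.475) = 0.2289, so ΔM = −119500 t C and M = 894690 − 119500 = 775190 t C.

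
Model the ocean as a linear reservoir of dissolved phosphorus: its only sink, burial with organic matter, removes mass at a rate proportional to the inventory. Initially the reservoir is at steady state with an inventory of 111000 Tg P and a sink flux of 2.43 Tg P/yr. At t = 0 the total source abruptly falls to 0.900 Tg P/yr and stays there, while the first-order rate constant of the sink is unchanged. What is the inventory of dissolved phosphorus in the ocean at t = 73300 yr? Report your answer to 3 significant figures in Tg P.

Residence time τ = M₀/F₀ = 45680 yr. The eventual steady state is M_∞ = M₀·(F₁/F₀) = 111000 × 0.900/2.43 = 41111 Tg P.
The anomaly ΔM(t) = M(t) − M_∞ decays as ΔM₀·e^(−t/τ) with ΔM₀ = 111000 − 41111 = 69890 Tg P.
At t = 73300 yr, e^(−t/τ) = e^(−1.605) = 0.2010, so ΔM = 14040 Tg P and M = 41111 + 14040 = 55156 Tg P.

55200 Tg P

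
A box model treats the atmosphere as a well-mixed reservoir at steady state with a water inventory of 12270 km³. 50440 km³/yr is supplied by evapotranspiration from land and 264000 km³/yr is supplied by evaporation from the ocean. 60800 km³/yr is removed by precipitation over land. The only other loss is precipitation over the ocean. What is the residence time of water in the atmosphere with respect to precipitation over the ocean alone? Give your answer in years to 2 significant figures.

0.048 yr

At steady state ΣF_in = ΣF_out.
ΣF_in = 50440 + 264000 = 314440 km³/yr.
Precipitation over the ocean flux = ΣF_in − (60800) = 314440 − 60800 = 253600 km³/yr.
τ = M / F = 12270 / 253600 = 0.04838 yr.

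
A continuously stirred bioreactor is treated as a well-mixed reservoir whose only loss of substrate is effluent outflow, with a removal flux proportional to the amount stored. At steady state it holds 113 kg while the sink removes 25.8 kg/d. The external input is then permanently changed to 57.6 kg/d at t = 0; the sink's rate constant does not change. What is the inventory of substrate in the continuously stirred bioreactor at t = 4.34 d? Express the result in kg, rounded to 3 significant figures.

201 kg

The sink rate constant is k = F₀/M₀ = 25.8/113 = 0.2283 d⁻¹.
Solving dM/dt = F₁ − kM with M(0) = M₀ gives M(t) = F₁/k + (M₀ − F₁/k)·e^(−kt).
F₁/k = 57.6/0.2283 = 252.28 kg; kt = 0.2283 × 4.34 = 0.9909, e^(−kt) = 0.3712.
M(4.34) = 252.28 + (113 − 252.28) × 0.3712 = 252.28 − 51.71 = 200.57 kg.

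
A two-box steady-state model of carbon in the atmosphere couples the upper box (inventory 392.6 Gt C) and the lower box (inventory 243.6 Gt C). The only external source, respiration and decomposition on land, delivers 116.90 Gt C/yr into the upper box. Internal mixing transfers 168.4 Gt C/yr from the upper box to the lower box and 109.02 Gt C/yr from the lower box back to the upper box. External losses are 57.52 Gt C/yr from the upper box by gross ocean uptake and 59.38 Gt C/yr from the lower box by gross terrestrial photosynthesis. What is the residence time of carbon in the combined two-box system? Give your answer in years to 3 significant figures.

5.44 yr

Residence time in the combined system uses the total inventory and the total *external* removal — internal exchanges between the two boxes cancel.
M_total = 392.6 + 243.6 = 636.20 Gt C.
ΣF_external_out = 57.52 + 59.38 = 116.90 Gt C/yr.
τ = M_total / ΣF_ext = 636.20 / 116.90 = 5.442 yr.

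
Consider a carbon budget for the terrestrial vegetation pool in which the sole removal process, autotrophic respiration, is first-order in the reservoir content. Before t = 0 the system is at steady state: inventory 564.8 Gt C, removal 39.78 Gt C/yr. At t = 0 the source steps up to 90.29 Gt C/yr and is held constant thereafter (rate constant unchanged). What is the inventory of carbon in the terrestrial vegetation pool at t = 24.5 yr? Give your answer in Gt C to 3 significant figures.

1150 Gt C

τ = M₀/F₀ = 564.8/39.78 = 14.20 yr; rate constant k = 1/τ.
New steady state M_∞ = F₁/k = F₁·τ = 90.29 × 14.20 = 1281.9 Gt C.
M(t) = M_∞ + (M₀ − M_∞)·e^(−t/τ); t/τ = 24.5/14.20 = 1.726, so e^(−t/τ) = 0.1781.
M(t) = 1281.9 − 717.1 × 0.1781 = 1154.2 Gt C.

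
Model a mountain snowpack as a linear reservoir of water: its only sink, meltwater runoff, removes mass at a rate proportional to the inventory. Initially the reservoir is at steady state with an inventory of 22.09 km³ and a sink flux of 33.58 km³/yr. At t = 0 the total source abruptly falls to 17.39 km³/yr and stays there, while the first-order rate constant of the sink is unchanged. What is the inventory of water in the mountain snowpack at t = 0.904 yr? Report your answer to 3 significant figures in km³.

The sink rate constant is k = F₀/M₀ = 33.58/22.09 = 1.520 yr⁻¹.
Solving dM/dt = F₁ − kM with M(0) = M₀ gives M(t) = F₁/k + (M₀ − F₁/k)·e^(−kt).
F₁/k = 17.39/1.520 = 11.440 km³; kt = 1.520 × 0.904 = 1.374, e^(−kt) = 0.2530.
M(0.904) = 11.440 + (22.09 − 11.440) × 0.2530 = 11.440 + 2.695 = 14.135 km³.

14.1 km³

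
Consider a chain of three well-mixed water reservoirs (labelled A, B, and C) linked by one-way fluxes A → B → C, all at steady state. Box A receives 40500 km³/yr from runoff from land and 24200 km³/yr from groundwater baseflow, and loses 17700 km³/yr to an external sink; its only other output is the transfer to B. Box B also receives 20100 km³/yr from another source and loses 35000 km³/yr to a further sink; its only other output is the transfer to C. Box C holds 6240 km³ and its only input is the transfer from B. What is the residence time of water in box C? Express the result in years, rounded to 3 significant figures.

0.194 yr

Box A: F(A→B) = (40500 + 24200) − 17700 = 47000 km³/yr.
Box B: F(B→C) = (47000 + 20100) − 35000 = 32100 km³/yr.
Box C throughput = its input = 32100 km³/yr; τ = 6240 / 32100 = 0.1944 yr.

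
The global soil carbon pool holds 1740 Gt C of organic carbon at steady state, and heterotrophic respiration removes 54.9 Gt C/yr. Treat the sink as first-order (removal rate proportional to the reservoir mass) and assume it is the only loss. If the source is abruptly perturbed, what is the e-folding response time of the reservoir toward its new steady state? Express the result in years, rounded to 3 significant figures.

31.7 yr

For a linear reservoir the response time equals the residence time τ = M/F.
τ = 1740 / 54.9 = 31.69 yr.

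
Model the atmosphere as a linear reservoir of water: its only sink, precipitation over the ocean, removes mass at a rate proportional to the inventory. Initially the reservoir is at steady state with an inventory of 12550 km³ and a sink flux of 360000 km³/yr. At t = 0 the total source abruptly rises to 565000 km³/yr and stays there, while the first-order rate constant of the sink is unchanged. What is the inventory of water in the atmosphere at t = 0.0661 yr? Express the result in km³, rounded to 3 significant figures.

18600 km³

The sink rate constant is k = F₀/M₀ = 360000/12550 = 28.69 yr⁻¹.
Solving dM/dt = F₁ − kM with M(0) = M₀ gives M(t) = F₁/k + (M₀ − F₁/k)·e^(−kt).
F₁/k = 565000/28.69 = 19697 km³; kt = 28.69 × 0.0661 = 1.896, e^(−kt) = 0.1502.
M(0.0661) = 19697 + (12550 − 19697) × 0.1502 = 19697 − 1073 = 18623 km³.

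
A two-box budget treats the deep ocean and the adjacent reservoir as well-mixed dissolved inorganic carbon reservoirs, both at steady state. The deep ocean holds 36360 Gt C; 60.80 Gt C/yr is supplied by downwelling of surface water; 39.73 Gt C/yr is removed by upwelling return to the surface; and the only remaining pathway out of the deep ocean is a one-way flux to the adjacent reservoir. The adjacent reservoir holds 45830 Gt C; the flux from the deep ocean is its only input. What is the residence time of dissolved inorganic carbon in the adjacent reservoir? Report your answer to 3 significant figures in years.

Balance the deep ocean: ΣF_in = 60.800 Gt C/yr.
Flux to the adjacent reservoir = ΣF_in − (39.73) = 21.070 Gt C/yr.
At steady state the output of the adjacent reservoir equals its input, 21.070 Gt C/yr.
τ = M / F = 45830 / 21.070 = 2175 yr.

2180 yr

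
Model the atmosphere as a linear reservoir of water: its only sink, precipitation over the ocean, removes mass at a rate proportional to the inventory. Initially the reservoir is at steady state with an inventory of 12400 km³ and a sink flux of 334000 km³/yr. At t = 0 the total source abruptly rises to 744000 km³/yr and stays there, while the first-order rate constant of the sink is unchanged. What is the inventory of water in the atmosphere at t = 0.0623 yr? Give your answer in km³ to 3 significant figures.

24800 km³

The sink rate constant is k = F₀/M₀ = 334000/12400 = 26.94 yr⁻¹.
Solving dM/dt = F₁ − kM with M(0) = M₀ gives M(t) = F₁/k + (M₀ − F₁/k)·e^(−kt).
F₁/k = 744000/26.94 = 27622 km³; kt = 26.94 × 0.0623 = 1.678, e^(−kt) = 0.1867.
M(0.0623) = 27622 + (12400 − 27622) × 0.1867 = 27622 − 2842 = 24779 km³.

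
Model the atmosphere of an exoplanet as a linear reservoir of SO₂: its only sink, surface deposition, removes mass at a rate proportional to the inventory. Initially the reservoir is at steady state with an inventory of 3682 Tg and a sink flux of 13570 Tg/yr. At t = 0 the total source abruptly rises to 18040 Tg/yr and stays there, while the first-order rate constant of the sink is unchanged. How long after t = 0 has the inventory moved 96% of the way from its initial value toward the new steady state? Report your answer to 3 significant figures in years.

τ = M₀/F₀ = 3682/13570 = 0.2713 yr.
The remaining gap fraction is e^(−t/τ); 96% covered ⇒ e^(−t/τ) = 0.0400.
t = −τ ln(0.0400) = 0.2713 × 3.219 = 0.8734 yr.

0.873 yr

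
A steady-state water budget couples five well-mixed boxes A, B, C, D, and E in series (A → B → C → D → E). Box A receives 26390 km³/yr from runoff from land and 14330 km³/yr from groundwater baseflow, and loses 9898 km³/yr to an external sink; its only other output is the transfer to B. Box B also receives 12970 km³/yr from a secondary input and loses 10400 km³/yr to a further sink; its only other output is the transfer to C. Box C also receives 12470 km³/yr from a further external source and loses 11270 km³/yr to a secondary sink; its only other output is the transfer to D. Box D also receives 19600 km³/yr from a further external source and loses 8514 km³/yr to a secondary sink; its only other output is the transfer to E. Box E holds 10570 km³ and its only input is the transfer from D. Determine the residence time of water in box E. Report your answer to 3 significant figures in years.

0.231 yr

Box A: F(A→B) = (26390 + 14330) − 9898 = 30822 km³/yr.
Box B: F(B→C) = (30822 + 12970) − 10400 = 33392 km³/yr.
Box C: F(C→D) = (33392 + 12470) − 11270 = 34592 km³/yr.
Box D: F(D→E) = (34592 + 19600) − 8514 = 45678 km³/yr.
Box E throughput = its input = 45678 km³/yr; τ = 10570 / 45678 = 0.2314 yr.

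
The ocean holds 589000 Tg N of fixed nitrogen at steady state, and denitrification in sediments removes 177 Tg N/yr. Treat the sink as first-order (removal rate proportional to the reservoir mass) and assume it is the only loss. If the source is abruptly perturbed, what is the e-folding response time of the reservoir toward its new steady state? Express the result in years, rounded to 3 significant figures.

3330 yr

For a linear reservoir the response time equals the residence time τ = M/F.
τ = 589000 / 177 = 3328 yr.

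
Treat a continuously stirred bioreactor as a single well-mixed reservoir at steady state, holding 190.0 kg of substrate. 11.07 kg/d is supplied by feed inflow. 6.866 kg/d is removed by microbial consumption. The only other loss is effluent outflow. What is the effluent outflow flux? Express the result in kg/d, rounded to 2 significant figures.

4.2 kg/d

At steady state ΣF_in = ΣF_out.
ΣF_in = 11.070 kg/d.
Effluent outflow flux = ΣF_in − (6.866) = 11.070 − 6.866 = 4.204 kg/d.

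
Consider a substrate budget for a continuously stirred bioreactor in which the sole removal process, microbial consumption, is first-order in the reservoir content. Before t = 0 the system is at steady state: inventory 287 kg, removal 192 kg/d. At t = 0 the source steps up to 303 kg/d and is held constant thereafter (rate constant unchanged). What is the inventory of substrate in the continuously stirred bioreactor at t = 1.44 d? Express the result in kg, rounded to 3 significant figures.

τ = M₀/F₀ = 287/192 = 1.495 d; rate constant k = 1/τ.
New steady state M_∞ = F₁/k = F₁·τ = 303 × 1.495 = 452.92 kg.
M(t) = M_∞ + (M₀ − M_∞)·e^(−t/τ); t/τ = 1.44/1.495 = 0.9633, so e^(−t/τ) = 0.3816.
M(t) = 452.92 − 165.9 × 0.3816 = 389.60 kg.

390 kg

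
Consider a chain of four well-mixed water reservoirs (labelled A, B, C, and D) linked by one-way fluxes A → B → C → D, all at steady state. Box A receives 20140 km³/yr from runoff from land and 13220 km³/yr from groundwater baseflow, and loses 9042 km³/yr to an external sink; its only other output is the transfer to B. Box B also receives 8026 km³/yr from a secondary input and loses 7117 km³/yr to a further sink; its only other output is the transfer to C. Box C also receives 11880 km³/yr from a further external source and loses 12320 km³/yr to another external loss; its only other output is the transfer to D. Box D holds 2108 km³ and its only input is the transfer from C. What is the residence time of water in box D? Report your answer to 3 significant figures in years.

0.0850 yr

Box A: F(A→B) = (20140 + 13220) − 9042 = 24318 km³/yr.
Box B: F(B→C) = (24318 + 8026) − 7117 = 25227 km³/yr.
Box C: F(C→D) = (25227 + 11880) − 12320 = 24787 km³/yr.
Box D throughput = its input = 24787 km³/yr; τ = 2108 / 24787 = 0.08504 yr.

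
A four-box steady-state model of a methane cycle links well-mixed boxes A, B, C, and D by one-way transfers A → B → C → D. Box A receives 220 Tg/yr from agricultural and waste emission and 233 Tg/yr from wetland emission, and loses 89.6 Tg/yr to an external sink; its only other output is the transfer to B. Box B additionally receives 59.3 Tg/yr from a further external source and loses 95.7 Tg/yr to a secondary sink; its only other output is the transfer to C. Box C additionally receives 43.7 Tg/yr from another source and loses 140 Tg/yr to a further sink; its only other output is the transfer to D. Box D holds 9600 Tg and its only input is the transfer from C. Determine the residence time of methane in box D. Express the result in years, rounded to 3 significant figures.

Box A: F(A→B) = (220 + 233) − 89.6 = 363.40 Tg/yr.
Box B: F(B→C) = (363.40 + 59.3) − 95.7 = 327.00 Tg/yr.
Box C: F(C→D) = (327.00 + 43.7) − 140 = 230.70 Tg/yr.
Box D throughput = its input = 230.70 Tg/yr; τ = 9600 / 230.70 = 41.61 yr.

41.6 yr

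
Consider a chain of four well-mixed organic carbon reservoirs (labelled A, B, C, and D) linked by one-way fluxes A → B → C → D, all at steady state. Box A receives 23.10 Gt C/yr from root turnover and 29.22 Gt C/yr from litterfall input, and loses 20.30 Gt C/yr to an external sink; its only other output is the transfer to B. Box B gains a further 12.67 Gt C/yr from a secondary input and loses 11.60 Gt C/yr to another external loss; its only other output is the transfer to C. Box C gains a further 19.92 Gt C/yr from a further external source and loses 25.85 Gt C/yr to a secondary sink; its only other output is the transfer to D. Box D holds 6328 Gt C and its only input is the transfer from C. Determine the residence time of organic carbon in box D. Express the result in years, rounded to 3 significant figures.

233 yr

Box A: F(A→B) = (23.10 + 29.22) − 20.30 = 32.020 Gt C/yr.
Box B: F(B→C) = (32.020 + 12.67) − 11.60 = 33.090 Gt C/yr.
Box C: F(C→D) = (33.090 + 19.92) − 25.85 = 27.160 Gt C/yr.
Box D throughput = its input = 27.160 Gt C/yr; τ = 6328 / 27.160 = 233.0 yr.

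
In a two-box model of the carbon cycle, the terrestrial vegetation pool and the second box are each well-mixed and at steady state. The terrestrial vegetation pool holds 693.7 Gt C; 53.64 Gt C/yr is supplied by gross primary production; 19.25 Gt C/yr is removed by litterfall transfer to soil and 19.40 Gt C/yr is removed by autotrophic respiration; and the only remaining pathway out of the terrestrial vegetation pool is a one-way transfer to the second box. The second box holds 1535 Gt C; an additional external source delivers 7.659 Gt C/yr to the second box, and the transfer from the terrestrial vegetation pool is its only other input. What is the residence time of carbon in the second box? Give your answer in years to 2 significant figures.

Balance the terrestrial vegetation pool: ΣF_in = 53.640 Gt C/yr.
Transfer to the second box = ΣF_in − (19.25 + 19.40) = 14.990 Gt C/yr.
Total input to the second box = 14.990 + 7.659 = 22.649 Gt C/yr; at steady state this equals its total output.
τ = M / F = 1535 / 22.649 = 67.77 yr.

68 yr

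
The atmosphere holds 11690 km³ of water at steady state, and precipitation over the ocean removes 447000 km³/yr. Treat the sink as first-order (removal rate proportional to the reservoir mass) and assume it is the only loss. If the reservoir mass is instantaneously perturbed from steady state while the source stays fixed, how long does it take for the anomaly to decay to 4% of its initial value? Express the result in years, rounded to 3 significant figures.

0.0842 yr

For a linear reservoir the anomaly decays as exp(−t/τ) with τ = M/F = 11690/447000 = 0.02615 yr.
exp(−t/τ) = 0.04 ⇒ t = −τ ln(0.04) = 0.02615 × 3.219 = 0.08418 yr.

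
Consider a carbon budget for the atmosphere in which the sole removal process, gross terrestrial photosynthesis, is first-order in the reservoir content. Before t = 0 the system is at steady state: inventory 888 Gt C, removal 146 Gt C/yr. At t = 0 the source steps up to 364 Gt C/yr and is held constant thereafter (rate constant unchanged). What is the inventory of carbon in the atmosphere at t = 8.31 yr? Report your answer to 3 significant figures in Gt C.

The sink rate constant is k = F₀/M₀ = 146/888 = 0.1644 yr⁻¹.
Solving dM/dt = F₁ − kM with M(0) = M₀ gives M(t) = F₁/k + (M₀ − F₁/k)·e^(−kt).
F₁/k = 364/0.1644 = 2213.9 Gt C; kt = 0.1644 × 8.31 = 1.366, e^(−kt) = 0.2551.
M(8.31) = 2213.9 + (888 − 2213.9) × 0.2551 = 2213.9 − 338.2 = 1875.7 Gt C.

1880 Gt C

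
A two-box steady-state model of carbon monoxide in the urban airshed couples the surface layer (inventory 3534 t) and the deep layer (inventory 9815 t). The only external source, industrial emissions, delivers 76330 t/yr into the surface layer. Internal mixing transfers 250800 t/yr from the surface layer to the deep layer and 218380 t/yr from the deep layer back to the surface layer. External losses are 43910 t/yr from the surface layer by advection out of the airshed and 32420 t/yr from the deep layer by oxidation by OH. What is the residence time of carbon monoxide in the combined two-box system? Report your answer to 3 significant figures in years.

0.175 yr

For the system as a whole, the A↔B exchange is internal and contributes nothing to the throughput; only the external sinks remove mass.
M_total = 3534 + 9815 = 13349 t.
ΣF_external_out = 43910 + 32420 = 76330 t/yr.
τ = M_total / ΣF_ext = 13349 / 76330 = 0.1749 yr.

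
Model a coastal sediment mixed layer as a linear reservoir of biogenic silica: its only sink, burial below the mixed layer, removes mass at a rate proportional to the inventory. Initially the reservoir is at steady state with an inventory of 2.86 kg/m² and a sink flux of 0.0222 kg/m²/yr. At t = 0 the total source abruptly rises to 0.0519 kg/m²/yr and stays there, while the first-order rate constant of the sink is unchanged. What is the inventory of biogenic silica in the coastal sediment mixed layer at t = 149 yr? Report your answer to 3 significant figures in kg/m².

Residence time τ = M₀/F₀ = 128.8 yr. The eventual steady state is M_∞ = M₀·(F₁/F₀) = 2.86 × 0.0519/0.0222 = 6.6862 kg/m².
The anomaly ΔM(t) = M(t) − M_∞ decays as ΔM₀·e^(−t/τ) with ΔM₀ = 2.86 − 6.6862 = −3.826 kg/m².
At t = 149 yr, e^(−t/τ) = e^(−1.157) = 0.3146, so ΔM = −1.204 kg/m² and M = 6.6862 − 1.204 = 5.4826 kg/m².

5.48 kg/m²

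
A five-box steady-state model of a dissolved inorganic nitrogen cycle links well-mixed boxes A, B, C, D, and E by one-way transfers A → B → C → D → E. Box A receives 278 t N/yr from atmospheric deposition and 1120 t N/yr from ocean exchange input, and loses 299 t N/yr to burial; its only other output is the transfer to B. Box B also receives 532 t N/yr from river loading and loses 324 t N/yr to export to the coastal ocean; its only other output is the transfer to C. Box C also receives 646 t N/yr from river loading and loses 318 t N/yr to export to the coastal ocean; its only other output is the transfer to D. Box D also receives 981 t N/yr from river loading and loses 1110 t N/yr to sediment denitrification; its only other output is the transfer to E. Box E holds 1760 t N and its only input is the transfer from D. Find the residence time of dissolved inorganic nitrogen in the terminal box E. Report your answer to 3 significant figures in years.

1.17 yr

Box A: F(A→B) = (278 + 1120) − 299 = 1099.0 t N/yr.
Box B: F(B→C) = (1099.0 + 532) − 324 = 1307.0 t N/yr.
Box C: F(C→D) = (1307.0 + 646) − 318 = 1635.0 t N/yr.
Box D: F(D→E) = (1635.0 + 981) − 1110 = 1506.0 t N/yr.
Box E throughput = its input = 1506.0 t N/yr; τ = 1760 / 1506.0 = 1.169 yr.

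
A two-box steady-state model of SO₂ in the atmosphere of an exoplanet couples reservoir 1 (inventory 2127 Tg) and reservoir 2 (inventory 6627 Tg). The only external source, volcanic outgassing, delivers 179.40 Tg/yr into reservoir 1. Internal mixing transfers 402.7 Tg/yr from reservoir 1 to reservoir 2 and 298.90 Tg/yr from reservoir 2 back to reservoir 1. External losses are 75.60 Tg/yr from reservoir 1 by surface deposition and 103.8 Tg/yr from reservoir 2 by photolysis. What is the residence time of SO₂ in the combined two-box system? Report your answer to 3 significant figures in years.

Residence time in the combined system uses the total inventory and the total *external* removal — internal exchanges between the two boxes cancel.
M_total = 2127 + 6627 = 8754.0 Tg.
ΣF_external_out = 75.60 + 103.8 = 179.40 Tg/yr.
τ = M_total / ΣF_ext = 8754.0 / 179.40 = 48.80 yr.

48.8 yr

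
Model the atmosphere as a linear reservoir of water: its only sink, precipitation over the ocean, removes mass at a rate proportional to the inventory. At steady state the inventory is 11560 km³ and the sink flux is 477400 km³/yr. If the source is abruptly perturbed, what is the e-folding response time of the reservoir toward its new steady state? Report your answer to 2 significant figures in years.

0.024 yr

For a linear reservoir the response time equals the residence time τ = M/F.
τ = 11560 / 477400 = 0.02421 yr.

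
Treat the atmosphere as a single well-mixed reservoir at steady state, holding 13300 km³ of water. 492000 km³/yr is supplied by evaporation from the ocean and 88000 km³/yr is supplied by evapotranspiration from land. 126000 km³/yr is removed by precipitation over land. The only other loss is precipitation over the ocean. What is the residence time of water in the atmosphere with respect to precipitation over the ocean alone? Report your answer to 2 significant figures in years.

At steady state ΣF_in = ΣF_out.
ΣF_in = 492000 + 88000 = 580000 km³/yr.
Precipitation over the ocean flux = ΣF_in − (126000) = 580000 − 126000 = 454000 km³/yr.
τ = M / F = 13300 / 454000 = 0.02930 yr.

0.029 yr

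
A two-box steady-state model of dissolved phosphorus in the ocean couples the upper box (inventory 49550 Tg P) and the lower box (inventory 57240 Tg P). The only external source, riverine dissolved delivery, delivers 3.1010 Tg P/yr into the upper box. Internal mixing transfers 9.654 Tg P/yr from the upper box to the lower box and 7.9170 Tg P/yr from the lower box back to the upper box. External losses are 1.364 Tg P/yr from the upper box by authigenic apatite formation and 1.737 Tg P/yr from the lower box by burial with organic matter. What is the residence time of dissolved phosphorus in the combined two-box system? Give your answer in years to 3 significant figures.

34400 yr

Treat the two boxes together as one reservoir: the mixing fluxes between them are internal recycling, so τ = ΣM / Σ(external losses).
M_total = 49550 + 57240 = 106790 Tg P.
ΣF_external_out = 1.364 + 1.737 = 3.1010 Tg P/yr.
τ = M_total / ΣF_ext = 106790 / 3.1010 = 34440 yr.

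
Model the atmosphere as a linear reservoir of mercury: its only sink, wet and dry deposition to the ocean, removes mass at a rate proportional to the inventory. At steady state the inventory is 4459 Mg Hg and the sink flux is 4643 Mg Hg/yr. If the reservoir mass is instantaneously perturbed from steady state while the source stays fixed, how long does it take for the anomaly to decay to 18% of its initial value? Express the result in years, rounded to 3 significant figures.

1.65 yr

For a linear reservoir the anomaly decays as exp(−t/τ) with τ = M/F = 4459/4643 = 0.9604 yr.
exp(−t/τ) = 0.18 ⇒ t = −τ ln(0.18) = 0.9604 × 1.715 = 1.647 yr.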